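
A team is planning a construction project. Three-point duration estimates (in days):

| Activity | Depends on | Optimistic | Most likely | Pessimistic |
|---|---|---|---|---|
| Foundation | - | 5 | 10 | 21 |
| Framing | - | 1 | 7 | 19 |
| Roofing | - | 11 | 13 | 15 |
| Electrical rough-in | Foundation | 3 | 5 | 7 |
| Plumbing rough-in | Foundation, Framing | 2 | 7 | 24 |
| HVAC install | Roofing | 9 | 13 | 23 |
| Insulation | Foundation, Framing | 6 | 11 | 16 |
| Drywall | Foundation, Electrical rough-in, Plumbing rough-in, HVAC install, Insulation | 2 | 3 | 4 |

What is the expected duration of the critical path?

te_Foundation = (5 + 4·10 + 21)/6 = 66/6 = 11
te_Framing = (1 + 4·7 + 19)/6 = 48/6 = 8
te_Roofing = (11 + 4·13 + 15)/6 = 78/6 = 13
te_Electrical rough-in = (3 + 4·5 + 7)/6 = 30/6 = 5
te_Plumbing rough-in = (2 + 4·7 + 24)/6 = 54/6 = 9
te_HVAC install = (9 + 4·13 + 23)/6 = 84/6 = 14
te_Insulation = (6 + 4·11 + 16)/6 = 66/6 = 11
te_Drywall = (2 + 4·3 + 4)/6 = 18/6 = 3

Forward pass:
ES_Foundation = 0; EF_Foundation = 11
ES_Framing = 0; EF_Framing = 8
ES_Roofing = 0; EF_Roofing = 13
ES_Electrical rough-in = 11; EF_Electrical rough-in = 11+5 = 16
ES_Plumbing rough-in = max(EF_Foundation=11, EF_Framing=8) = 11; EF_Plumbing rough-in = 11+9 = 20
ES_HVAC install = 13; EF_HVAC install = 13+14 = 27
ES_Insulation = max(EF_Foundation=11, EF_Framing=8) = 11; EF_Insulation = 11+11 = 22
ES_Drywall = max(EF_Foundation=11, EF_Electrical rough-in=16, EF_Plumbing rough-in=20, EF_HVAC install=27, EF_Insulation=22) = 27; EF_Drywall = 27+3 = 30
Expected project duration μ = 30 days. Critical path: Roofing → HVAC install → Drywall.

30 days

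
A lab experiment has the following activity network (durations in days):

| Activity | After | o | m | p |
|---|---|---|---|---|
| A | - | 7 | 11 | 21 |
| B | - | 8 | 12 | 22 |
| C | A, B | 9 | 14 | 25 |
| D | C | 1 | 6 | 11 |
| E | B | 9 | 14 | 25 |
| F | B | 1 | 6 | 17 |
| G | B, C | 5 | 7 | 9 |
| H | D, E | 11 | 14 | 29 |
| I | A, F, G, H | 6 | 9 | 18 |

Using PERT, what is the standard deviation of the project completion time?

5.32 days

te_A = (7 + 4·11 + 21)/6 = 72/6 = 12; σ²_A = ((21−7)/6)² = 5.444
te_B = (8 + 4·12 + 22)/6 = 78/6 = 13; σ²_B = ((22−8)/6)² = 5.444
te_C = (9 + 4·14 + 25)/6 = 90/6 = 15; σ²_C = ((25−9)/6)² = 7.111
te_D = (1 + 4·6 + 11)/6 = 36/6 = 6; σ²_D = ((11−1)/6)² = 2.778
te_E = (9 + 4·14 + 25)/6 = 90/6 = 15; σ²_E = ((25−9)/6)² = 7.111
te_F = (1 + 4·6 + 17)/6 = 42/6 = 7; σ²_F = ((17−1)/6)² = 7.111
te_G = (5 + 4·7 + 9)/6 = 42/6 = 7; σ²_G = ((9−5)/6)² = 0.444
te_H = (11 + 4·14 + 29)/6 = 96/6 = 16; σ²_H = ((29−11)/6)² = 9.000
te_I = (6 + 4·9 + 18)/6 = 60/6 = 10; σ²_I = ((18−6)/6)² = 4.000

Forward pass:
ES_A = 0; EF_A = 12
ES_B = 0; EF_B = 13
ES_C = max(EF_A=12, EF_B=13) = 13; EF_C = 13+15 = 28
ES_D = 28; EF_D = 28+6 = 34
ES_E = 13; EF_E = 13+15 = 28
ES_F = 13; EF_F = 13+7 = 20
ES_G = max(EF_B=13, EF_C=28) = 28; EF_G = 28+7 = 35
ES_H = max(EF_D=34, EF_E=28) = 34; EF_H = 34+16 = 50
ES_I = max(EF_A=12, EF_F=20, EF_G=35, EF_H=50) = 50; EF_I = 50+10 = 60
Expected project duration μ = 60 days. Critical path: B → C → D → H → I.

Variance along critical path = 5.444 + 7.111 + 2.778 + 9.000 + 4.000 = 28.333
σ = √28.333 = 5.323 days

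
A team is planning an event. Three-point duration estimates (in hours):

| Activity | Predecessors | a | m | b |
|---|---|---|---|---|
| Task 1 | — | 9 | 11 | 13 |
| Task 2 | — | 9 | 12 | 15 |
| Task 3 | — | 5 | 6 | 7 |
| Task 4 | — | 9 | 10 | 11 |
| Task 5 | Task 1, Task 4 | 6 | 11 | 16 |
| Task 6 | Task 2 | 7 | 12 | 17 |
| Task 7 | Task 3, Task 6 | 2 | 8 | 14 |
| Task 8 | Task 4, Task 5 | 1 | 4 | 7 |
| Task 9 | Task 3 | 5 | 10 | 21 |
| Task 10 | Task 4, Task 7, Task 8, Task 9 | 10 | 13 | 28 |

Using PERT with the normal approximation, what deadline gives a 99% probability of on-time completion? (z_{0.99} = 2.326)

te_Task 1 = (9 + 4·11 + 13)/6 = 66/6 = 11; σ²_Task 1 = ((13−9)/6)² = 0.444
te_Task 2 = (9 + 4·12 + 15)/6 = 72/6 = 12; σ²_Task 2 = ((15−9)/6)² = 1.000
te_Task 3 = (5 + 4·6 + 7)/6 = 36/6 = 6; σ²_Task 3 = ((7−5)/6)² = 0.111
te_Task 4 = (9 + 4·10 + 11)/6 = 60/6 = 10; σ²_Task 4 = ((11−9)/6)² = 0.111
te_Task 5 = (6 + 4·11 + 16)/6 = 66/6 = 11; σ²_Task 5 = ((16−6)/6)² = 2.778
te_Task 6 = (7 + 4·12 + 17)/6 = 72/6 = 12; σ²_Task 6 = ((17−7)/6)² = 2.778
te_Task 7 = (2 + 4·8 + 14)/6 = 48/6 = 8; σ²_Task 7 = ((14−2)/6)² = 4.000
te_Task 8 = (1 + 4·4 + 7)/6 = 24/6 = 4; σ²_Task 8 = ((7−1)/6)² = 1.000
te_Task 9 = (5 + 4·10 + 21)/6 = 66/6 = 11; σ²_Task 9 = ((21−5)/6)² = 7.111
te_Task 10 = (10 + 4·13 + 28)/6 = 90/6 = 15; σ²_Task 10 = ((28−10)/6)² = 9.000

Forward pass:
ES_Task 1 = 0; EF_Task 1 = 11
ES_Task 2 = 0; EF_Task 2 = 12
ES_Task 3 = 0; EF_Task 3 = 6
ES_Task 4 = 0; EF_Task 4 = 10
ES_Task 5 = max(EF_Task 1=11, EF_Task 4=10) = 11; EF_Task 5 = 11+11 = 22
ES_Task 6 = 12; EF_Task 6 = 12+12 = 24
ES_Task 7 = max(EF_Task 3=6, EF_Task 6=24) = 24; EF_Task 7 = 24+8 = 32
ES_Task 8 = max(EF_Task 4=10, EF_Task 5=22) = 22; EF_Task 8 = 22+4 = 26
ES_Task 9 = 6; EF_Task 9 = 6+11 = 17
ES_Task 10 = max(EF_Task 4=10, EF_Task 7=32, EF_Task 8=26, EF_Task 9=17) = 32; EF_Task 10 = 32+15 = 47
Expected project duration μ = 47 hours. Critical path: Task 2 → Task 6 → Task 7 → Task 10.

Variance along critical path = 1.000 + 2.778 + 4.000 + 9.000 = 16.778; σ = 4.096 hours.
D = μ + z·σ = 47 + 2.326·4.096 = 56.5 hours

56.5 hours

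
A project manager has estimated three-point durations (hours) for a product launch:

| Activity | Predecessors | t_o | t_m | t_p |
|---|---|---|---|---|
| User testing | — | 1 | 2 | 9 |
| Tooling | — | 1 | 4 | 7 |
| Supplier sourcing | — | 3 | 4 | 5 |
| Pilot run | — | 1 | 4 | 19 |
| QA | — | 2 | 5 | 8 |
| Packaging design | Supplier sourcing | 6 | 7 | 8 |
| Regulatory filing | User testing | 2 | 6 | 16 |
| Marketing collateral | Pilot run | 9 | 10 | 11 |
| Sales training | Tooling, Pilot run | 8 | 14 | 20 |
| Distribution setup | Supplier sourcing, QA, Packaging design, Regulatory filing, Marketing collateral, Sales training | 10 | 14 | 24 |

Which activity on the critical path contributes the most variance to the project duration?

te_User testing = (1 + 4·2 + 9)/6 = 18/6 = 3; σ²_User testing = ((9−1)/6)² = 1.778
te_Tooling = (1 + 4·4 + 7)/6 = 24/6 = 4; σ²_Tooling = ((7−1)/6)² = 1.000
te_Supplier sourcing = (3 + 4·4 + 5)/6 = 24/6 = 4; σ²_Supplier sourcing = ((5−3)/6)² = 0.111
te_Pilot run = (1 + 4·4 + 19)/6 = 36/6 = 6; σ²_Pilot run = ((19−1)/6)² = 9.000
te_QA = (2 + 4·5 + 8)/6 = 30/6 = 5; σ²_QA = ((8−2)/6)² = 1.000
te_Packaging design = (6 + 4·7 + 8)/6 = 42/6 = 7; σ²_Packaging design = ((8−6)/6)² = 0.111
te_Regulatory filing = (2 + 4·6 + 16)/6 = 42/6 = 7; σ²_Regulatory filing = ((16−2)/6)² = 5.444
te_Marketing collateral = (9 + 4·10 + 11)/6 = 60/6 = 10; σ²_Marketing collateral = ((11−9)/6)² = 0.111
te_Sales training = (8 + 4·14 + 20)/6 = 84/6 = 14; σ²_Sales training = ((20−8)/6)² = 4.000
te_Distribution setup = (10 + 4·14 + 24)/6 = 90/6 = 15; σ²_Distribution setup = ((24−10)/6)² = 5.444

Forward pass:
ES_User testing = 0; EF_User testing = 3
ES_Tooling = 0; EF_Tooling = 4
ES_Supplier sourcing = 0; EF_Supplier sourcing = 4
ES_Pilot run = 0; EF_Pilot run = 6
ES_QA = 0; EF_QA = 5
ES_Packaging design = 4; EF_Packaging design = 4+7 = 11
ES_Regulatory filing = 3; EF_Regulatory filing = 3+7 = 10
ES_Marketing collateral = 6; EF_Marketing collateral = 6+10 = 16
ES_Sales training = max(EF_Tooling=4, EF_Pilot run=6) = 6; EF_Sales training = 6+14 = 20
ES_Distribution setup = max(EF_Supplier sourcing=4, EF_QA=5, EF_Packaging design=11, EF_Regulatory filing=10, EF_Marketing collateral=16, EF_Sales training=20) = 20; EF_Distribution setup = 20+15 = 35
Expected project duration μ = 35 hours. Critical path: Pilot run → Sales training → Distribution setup.

Variances on critical path: σ²_Pilot run=9.000, σ²_Sales training=4.000, σ²_Distribution setup=5.444.
Largest is σ²_Pilot run = 9.000.

Pilot run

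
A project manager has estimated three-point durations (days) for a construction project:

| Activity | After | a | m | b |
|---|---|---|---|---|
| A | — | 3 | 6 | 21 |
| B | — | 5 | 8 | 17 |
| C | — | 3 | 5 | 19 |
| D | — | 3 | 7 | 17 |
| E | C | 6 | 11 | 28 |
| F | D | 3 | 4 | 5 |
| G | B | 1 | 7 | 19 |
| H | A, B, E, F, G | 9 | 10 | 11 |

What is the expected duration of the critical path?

te_A = (3 + 4·6 + 21)/6 = 48/6 = 8
te_B = (5 + 4·8 + 17)/6 = 54/6 = 9
te_C = (3 + 4·5 + 19)/6 = 42/6 = 7
te_D = (3 + 4·7 + 17)/6 = 48/6 = 8
te_E = (6 + 4·11 + 28)/6 = 78/6 = 13
te_F = (3 + 4·4 + 5)/6 = 24/6 = 4
te_G = (1 + 4·7 + 19)/6 = 48/6 = 8
te_H = (9 + 4·10 + 11)/6 = 60/6 = 10

Forward pass:
ES_A = 0; EF_A = 8
ES_B = 0; EF_B = 9
ES_C = 0; EF_C = 7
ES_D = 0; EF_D = 8
ES_E = 7; EF_E = 7+13 = 20
ES_F = 8; EF_F = 8+4 = 12
ES_G = 9; EF_G = 9+8 = 17
ES_H = max(EF_A=8, EF_B=9, EF_E=20, EF_F=12, EF_G=17) = 20; EF_H = 20+10 = 30
Expected project duration μ = 30 days. Critical path: C → E → H.

30 days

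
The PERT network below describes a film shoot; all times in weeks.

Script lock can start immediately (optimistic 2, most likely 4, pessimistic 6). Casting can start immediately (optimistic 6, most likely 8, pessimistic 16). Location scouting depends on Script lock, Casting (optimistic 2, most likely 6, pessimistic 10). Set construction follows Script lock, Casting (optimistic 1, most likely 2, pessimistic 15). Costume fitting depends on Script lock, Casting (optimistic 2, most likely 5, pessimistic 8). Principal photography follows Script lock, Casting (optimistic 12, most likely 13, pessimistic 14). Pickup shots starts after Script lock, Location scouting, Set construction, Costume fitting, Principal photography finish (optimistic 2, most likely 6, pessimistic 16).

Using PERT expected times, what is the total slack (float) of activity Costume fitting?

te_Script lock = (2 + 4·4 + 6)/6 = 24/6 = 4
te_Casting = (6 + 4·8 + 16)/6 = 54/6 = 9
te_Location scouting = (2 + 4·6 + 10)/6 = 36/6 = 6
te_Set construction = (1 + 4·2 + 15)/6 = 24/6 = 4
te_Costume fitting = (2 + 4·5 + 8)/6 = 30/6 = 5
te_Principal photography = (12 + 4·13 + 14)/6 = 78/6 = 13
te_Pickup shots = (2 + 4·6 + 16)/6 = 42/6 = 7

Forward pass:
ES_Script lock = 0; EF_Script lock = 4
ES_Casting = 0; EF_Casting = 9
ES_Location scouting = max(EF_Script lock=4, EF_Casting=9) = 9; EF_Location scouting = 9+6 = 15
ES_Set construction = max(EF_Script lock=4, EF_Casting=9) = 9; EF_Set construction = 9+4 = 13
ES_Costume fitting = max(EF_Script lock=4, EF_Casting=9) = 9; EF_Costume fitting = 9+5 = 14
ES_Principal photography = max(EF_Script lock=4, EF_Casting=9) = 9; EF_Principal photography = 9+13 = 22
ES_Pickup shots = max(EF_Script lock=4, EF_Location scouting=15, EF_Set construction=13, EF_Costume fitting=14, EF_Principal photography=22) = 22; EF_Pickup shots = 22+7 = 29
Expected project duration μ = 29 weeks. Critical path: Casting → Principal photography → Pickup shots.

Backward pass:
LF_Pickup shots = 29; LS_Pickup shots = 29−7 = 22
LF_Principal photography = LS_Pickup shots = 22; LS_Principal photography = 22−13 = 9
LF_Costume fitting = LS_Pickup shots = 22; LS_Costume fitting = 22−5 = 17
LF_Set construction = LS_Pickup shots = 22; LS_Set construction = 22−4 = 18
LF_Location scouting = LS_Pickup shots = 22; LS_Location scouting = 22−6 = 16
LF_Casting = min(LS_Location scouting=16, LS_Set construction=18, LS_Costume fitting=17, LS_Principal photography=9) = 9; LS_Casting = 9−9 = 0
LF_Script lock = min(LS_Location scouting=16, LS_Set construction=18, LS_Costume fitting=17, LS_Principal photography=9, LS_Pickup shots=22) = 9; LS_Script lock = 9−4 = 5
Slack_Costume fitting = LS_Costume fitting − ES_Costume fitting = 17 − 9 = 8

8 weeks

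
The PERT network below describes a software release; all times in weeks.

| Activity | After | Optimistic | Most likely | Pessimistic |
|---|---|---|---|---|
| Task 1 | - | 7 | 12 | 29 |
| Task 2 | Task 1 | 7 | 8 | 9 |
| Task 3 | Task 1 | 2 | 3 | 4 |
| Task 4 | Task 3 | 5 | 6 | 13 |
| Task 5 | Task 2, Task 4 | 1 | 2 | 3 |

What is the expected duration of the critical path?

26 weeks

te_Task 1 = (7 + 4·12 + 29)/6 = 84/6 = 14
te_Task 2 = (7 + 4·8 + 9)/6 = 48/6 = 8
te_Task 3 = (2 + 4·3 + 4)/6 = 18/6 = 3
te_Task 4 = (5 + 4·6 + 13)/6 = 42/6 = 7
te_Task 5 = (1 + 4·2 + 3)/6 = 12/6 = 2

Forward pass:
ES_Task 1 = 0; EF_Task 1 = 14
ES_Task 2 = 14; EF_Task 2 = 14+8 = 22
ES_Task 3 = 14; EF_Task 3 = 14+3 = 17
ES_Task 4 = 17; EF_Task 4 = 17+7 = 24
ES_Task 5 = max(EF_Task 2=22, EF_Task 4=24) = 24; EF_Task 5 = 24+2 = 26
Expected project duration μ = 26 weeks. Critical path: Task 1 → Task 3 → Task 4 → Task 5.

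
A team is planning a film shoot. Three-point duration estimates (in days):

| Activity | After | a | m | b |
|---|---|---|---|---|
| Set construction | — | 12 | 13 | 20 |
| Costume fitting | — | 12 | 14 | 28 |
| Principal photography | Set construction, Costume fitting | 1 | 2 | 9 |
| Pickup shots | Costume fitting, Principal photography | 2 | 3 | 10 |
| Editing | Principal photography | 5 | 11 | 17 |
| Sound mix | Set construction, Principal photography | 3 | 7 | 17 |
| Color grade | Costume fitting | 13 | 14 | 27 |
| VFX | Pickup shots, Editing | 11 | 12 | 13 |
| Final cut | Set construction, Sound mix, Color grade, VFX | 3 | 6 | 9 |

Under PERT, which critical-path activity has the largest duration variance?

te_Set construction = (12 + 4·13 + 20)/6 = 84/6 = 14; σ²_Set construction = ((20−12)/6)² = 1.778
te_Costume fitting = (12 + 4·14 + 28)/6 = 96/6 = 16; σ²_Costume fitting = ((28−12)/6)² = 7.111
te_Principal photography = (1 + 4·2 + 9)/6 = 18/6 = 3; σ²_Principal photography = ((9−1)/6)² = 1.778
te_Pickup shots = (2 + 4·3 + 10)/6 = 24/6 = 4; σ²_Pickup shots = ((10−2)/6)² = 1.778
te_Editing = (5 + 4·11 + 17)/6 = 66/6 = 11; σ²_Editing = ((17−5)/6)² = 4.000
te_Sound mix = (3 + 4·7 + 17)/6 = 48/6 = 8; σ²_Sound mix = ((17−3)/6)² = 5.444
te_Color grade = (13 + 4·14 + 27)/6 = 96/6 = 16; σ²_Color grade = ((27−13)/6)² = 5.444
te_VFX = (11 + 4·12 + 13)/6 = 72/6 = 12; σ²_VFX = ((13−11)/6)² = 0.111
te_Final cut = (3 + 4·6 + 9)/6 = 36/6 = 6; σ²_Final cut = ((9−3)/6)² = 1.000

Forward pass:
ES_Set construction = 0; EF_Set construction = 14
ES_Costume fitting = 0; EF_Costume fitting = 16
ES_Principal photography = max(EF_Set construction=14, EF_Costume fitting=16) = 16; EF_Principal photography = 16+3 = 19
ES_Pickup shots = max(EF_Costume fitting=16, EF_Principal photography=19) = 19; EF_Pickup shots = 19+4 = 23
ES_Editing = 19; EF_Editing = 19+11 = 30
ES_Sound mix = max(EF_Set construction=14, EF_Principal photography=19) = 19; EF_Sound mix = 19+8 = 27
ES_Color grade = 16; EF_Color grade = 16+16 = 32
ES_VFX = max(EF_Pickup shots=23, EF_Editing=30) = 30; EF_VFX = 30+12 = 42
ES_Final cut = max(EF_Set construction=14, EF_Sound mix=27, EF_Color grade=32, EF_VFX=42) = 42; EF_Final cut = 42+6 = 48
Expected project duration μ = 48 days. Critical path: Costume fitting → Principal photography → Editing → VFX → Final cut.

Variances on critical path: σ²_Costume fitting=7.111, σ²_Principal photography=1.778, σ²_Editing=4.000, σ²_VFX=0.111, σ²_Final cut=1.000.
Largest is σ²_Costume fitting = 7.111.

Costume fitting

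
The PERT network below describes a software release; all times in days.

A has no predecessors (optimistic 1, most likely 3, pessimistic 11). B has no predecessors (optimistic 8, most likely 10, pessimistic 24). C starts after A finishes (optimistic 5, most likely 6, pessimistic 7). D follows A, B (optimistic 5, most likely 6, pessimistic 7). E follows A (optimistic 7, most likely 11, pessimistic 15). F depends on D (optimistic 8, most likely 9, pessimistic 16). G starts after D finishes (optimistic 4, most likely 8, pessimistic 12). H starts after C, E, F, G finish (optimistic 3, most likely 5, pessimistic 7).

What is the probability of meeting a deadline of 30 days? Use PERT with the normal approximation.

te_A = (1 + 4·3 + 11)/6 = 24/6 = 4; σ²_A = ((11−1)/6)² = 2.778
te_B = (8 + 4·10 + 24)/6 = 72/6 = 12; σ²_B = ((24−8)/6)² = 7.111
te_C = (5 + 4·6 + 7)/6 = 36/6 = 6; σ²_C = ((7−5)/6)² = 0.111
te_D = (5 + 4·6 + 7)/6 = 36/6 = 6; σ²_D = ((7−5)/6)² = 0.111
te_E = (7 + 4·11 + 15)/6 = 66/6 = 11; σ²_E = ((15−7)/6)² = 1.778
te_F = (8 + 4·9 + 16)/6 = 60/6 = 10; σ²_F = ((16−8)/6)² = 1.778
te_G = (4 + 4·8 + 12)/6 = 48/6 = 8; σ²_G = ((12−4)/6)² = 1.778
te_H = (3 + 4·5 + 7)/6 = 30/6 = 5; σ²_H = ((7−3)/6)² = 0.444

Forward pass:
ES_A = 0; EF_A = 4
ES_B = 0; EF_B = 12
ES_C = 4; EF_C = 4+6 = 10
ES_D = max(EF_A=4, EF_B=12) = 12; EF_D = 12+6 = 18
ES_E = 4; EF_E = 4+11 = 15
ES_F = 18; EF_F = 18+10 = 28
ES_G = 18; EF_G = 18+8 = 26
ES_H = max(EF_C=10, EF_E=15, EF_F=28, EF_G=26) = 28; EF_H = 28+5 = 33
Expected project duration μ = 33 days. Critical path: B → D → F → H.

Variance along critical path = 7.111 + 0.111 + 1.778 + 0.444 = 9.444; σ = √9.444 = 3.073 days.
Z = (30 − 33) / 3.073 = -0.976
P(T ≤ 30) = Φ(-0.976) ≈ 0.164

0.164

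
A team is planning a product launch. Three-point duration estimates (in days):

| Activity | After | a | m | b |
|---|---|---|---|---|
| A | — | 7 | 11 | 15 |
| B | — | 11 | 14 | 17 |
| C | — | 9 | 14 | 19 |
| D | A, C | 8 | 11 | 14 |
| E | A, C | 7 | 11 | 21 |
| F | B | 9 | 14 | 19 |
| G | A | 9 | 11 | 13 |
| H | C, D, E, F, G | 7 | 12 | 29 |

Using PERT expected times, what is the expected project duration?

42 days

te_A = (7 + 4·11 + 15)/6 = 66/6 = 11
te_B = (11 + 4·14 + 17)/6 = 84/6 = 14
te_C = (9 + 4·14 + 19)/6 = 84/6 = 14
te_D = (8 + 4·11 + 14)/6 = 66/6 = 11
te_E = (7 + 4·11 + 21)/6 = 72/6 = 12
te_F = (9 + 4·14 + 19)/6 = 84/6 = 14
te_G = (9 + 4·11 + 13)/6 = 66/6 = 11
te_H = (7 + 4·12 + 29)/6 = 84/6 = 14

Forward pass:
ES_A = 0; EF_A = 11
ES_B = 0; EF_B = 14
ES_C = 0; EF_C = 14
ES_D = max(EF_A=11, EF_C=14) = 14; EF_D = 14+11 = 25
ES_E = max(EF_A=11, EF_C=14) = 14; EF_E = 14+12 = 26
ES_F = 14; EF_F = 14+14 = 28
ES_G = 11; EF_G = 11+11 = 22
ES_H = max(EF_C=14, EF_D=25, EF_E=26, EF_F=28, EF_G=22) = 28; EF_H = 28+14 = 42
Expected project duration μ = 42 days. Critical path: B → F → H.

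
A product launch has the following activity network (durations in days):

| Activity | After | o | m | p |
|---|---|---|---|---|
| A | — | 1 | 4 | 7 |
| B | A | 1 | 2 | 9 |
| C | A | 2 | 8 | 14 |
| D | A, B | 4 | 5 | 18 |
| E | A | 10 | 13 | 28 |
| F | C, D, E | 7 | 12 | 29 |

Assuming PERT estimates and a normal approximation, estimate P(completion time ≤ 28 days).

te_A = (1 + 4·4 + 7)/6 = 24/6 = 4; σ²_A = ((7−1)/6)² = 1.000
te_B = (1 + 4·2 + 9)/6 = 18/6 = 3; σ²_B = ((9−1)/6)² = 1.778
te_C = (2 + 4·8 + 14)/6 = 48/6 = 8; σ²_C = ((14−2)/6)² = 4.000
te_D = (4 + 4·5 + 18)/6 = 42/6 = 7; σ²_D = ((18−4)/6)² = 5.444
te_E = (10 + 4·13 + 28)/6 = 90/6 = 15; σ²_E = ((28−10)/6)² = 9.000
te_F = (7 + 4·12 + 29)/6 = 84/6 = 14; σ²_F = ((29−7)/6)² = 13.444

Forward pass:
ES_A = 0; EF_A = 4
ES_B = 4; EF_B = 4+3 = 7
ES_C = 4; EF_C = 4+8 = 12
ES_D = max(EF_A=4, EF_B=7) = 7; EF_D = 7+7 = 14
ES_E = 4; EF_E = 4+15 = 19
ES_F = max(EF_C=12, EF_D=14, EF_E=19) = 19; EF_F = 19+14 = 33
Expected project duration μ = 33 days. Critical path: A → E → F.

Variance along critical path = 1.000 + 9.000 + 13.444 = 23.444; σ = √23.444 = 4.842 days.
Z = (28 − 33) / 4.842 = -1.033
P(T ≤ 28) = Φ(-1.033) ≈ 0.151

0.151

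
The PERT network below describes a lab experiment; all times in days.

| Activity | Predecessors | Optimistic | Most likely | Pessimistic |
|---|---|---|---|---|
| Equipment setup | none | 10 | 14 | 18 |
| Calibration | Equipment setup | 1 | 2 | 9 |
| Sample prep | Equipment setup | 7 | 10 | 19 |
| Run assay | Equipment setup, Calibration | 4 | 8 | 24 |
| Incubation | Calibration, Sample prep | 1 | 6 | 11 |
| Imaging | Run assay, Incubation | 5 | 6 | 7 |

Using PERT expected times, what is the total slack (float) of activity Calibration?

4 days

te_Equipment setup = (10 + 4·14 + 18)/6 = 84/6 = 14
te_Calibration = (1 + 4·2 + 9)/6 = 18/6 = 3
te_Sample prep = (7 + 4·10 + 19)/6 = 66/6 = 11
te_Run assay = (4 + 4·8 + 24)/6 = 60/6 = 10
te_Incubation = (1 + 4·6 + 11)/6 = 36/6 = 6
te_Imaging = (5 + 4·6 + 7)/6 = 36/6 = 6

Forward pass:
ES_Equipment setup = 0; EF_Equipment setup = 14
ES_Calibration = 14; EF_Calibration = 14+3 = 17
ES_Sample prep = 14; EF_Sample prep = 14+11 = 25
ES_Run assay = max(EF_Equipment setup=14, EF_Calibration=17) = 17; EF_Run assay = 17+10 = 27
ES_Incubation = max(EF_Calibration=17, EF_Sample prep=25) = 25; EF_Incubation = 25+6 = 31
ES_Imaging = max(EF_Run assay=27, EF_Incubation=31) = 31; EF_Imaging = 31+6 = 37
Expected project duration μ = 37 days. Critical path: Equipment setup → Sample prep → Incubation → Imaging.

Backward pass:
LF_Imaging = 37; LS_Imaging = 37−6 = 31
LF_Incubation = LS_Imaging = 31; LS_Incubation = 31−6 = 25
LF_Run assay = LS_Imaging = 31; LS_Run assay = 31−10 = 21
LF_Sample prep = LS_Incubation = 25; LS_Sample prep = 25−11 = 14
LF_Calibration = min(LS_Run assay=21, LS_Incubation=25) = 21; LS_Calibration = 21−3 = 18
LF_Equipment setup = min(LS_Calibration=18, LS_Sample prep=14, LS_Run assay=21) = 14; LS_Equipment setup = 14−14 = 0
Slack_Calibration = LS_Calibration − ES_Calibration = 18 − 14 = 4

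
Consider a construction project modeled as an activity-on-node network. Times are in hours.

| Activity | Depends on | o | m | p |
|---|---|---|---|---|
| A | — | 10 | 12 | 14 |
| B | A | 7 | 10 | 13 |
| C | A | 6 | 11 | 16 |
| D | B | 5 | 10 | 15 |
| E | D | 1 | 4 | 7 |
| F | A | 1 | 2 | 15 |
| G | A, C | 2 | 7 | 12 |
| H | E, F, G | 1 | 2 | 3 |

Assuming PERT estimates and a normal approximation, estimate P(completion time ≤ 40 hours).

0.807

te_A = (10 + 4·12 + 14)/6 = 72/6 = 12; σ²_A = ((14−10)/6)² = 0.444
te_B = (7 + 4·10 + 13)/6 = 60/6 = 10; σ²_B = ((13−7)/6)² = 1.000
te_C = (6 + 4·11 + 16)/6 = 66/6 = 11; σ²_C = ((16−6)/6)² = 2.778
te_D = (5 + 4·10 + 15)/6 = 60/6 = 10; σ²_D = ((15−5)/6)² = 2.778
te_E = (1 + 4·4 + 7)/6 = 24/6 = 4; σ²_E = ((7−1)/6)² = 1.000
te_F = (1 + 4·2 + 15)/6 = 24/6 = 4; σ²_F = ((15−1)/6)² = 5.444
te_G = (2 + 4·7 + 12)/6 = 42/6 = 7; σ²_G = ((12−2)/6)² = 2.778
te_H = (1 + 4·2 + 3)/6 = 12/6 = 2; σ²_H = ((3−1)/6)² = 0.111

Forward pass:
ES_A = 0; EF_A = 12
ES_B = 12; EF_B = 12+10 = 22
ES_C = 12; EF_C = 12+11 = 23
ES_D = 22; EF_D = 22+10 = 32
ES_E = 32; EF_E = 32+4 = 36
ES_F = 12; EF_F = 12+4 = 16
ES_G = max(EF_A=12, EF_C=23) = 23; EF_G = 23+7 = 30
ES_H = max(EF_E=36, EF_F=16, EF_G=30) = 36; EF_H = 36+2 = 38
Expected project duration μ = 38 hours. Critical path: A → B → D → E → H.

Variance along critical path = 0.444 + 1.000 + 2.778 + 1.000 + 0.111 = 5.333; σ = √5.333 = 2.309 hours.
Z = (40 − 38) / 2.309 = 0.866
P(T ≤ 40) = Φ(0.866) ≈ 0.807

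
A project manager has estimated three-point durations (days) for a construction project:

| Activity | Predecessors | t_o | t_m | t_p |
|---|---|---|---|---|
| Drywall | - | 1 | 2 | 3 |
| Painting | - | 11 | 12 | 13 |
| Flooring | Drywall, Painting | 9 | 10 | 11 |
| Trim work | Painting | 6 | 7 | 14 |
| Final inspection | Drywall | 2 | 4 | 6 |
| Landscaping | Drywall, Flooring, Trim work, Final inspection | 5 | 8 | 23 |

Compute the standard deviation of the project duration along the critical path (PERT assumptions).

3.04 days

te_Drywall = (1 + 4·2 + 3)/6 = 12/6 = 2; σ²_Drywall = ((3−1)/6)² = 0.111
te_Painting = (11 + 4·12 + 13)/6 = 72/6 = 12; σ²_Painting = ((13−11)/6)² = 0.111
te_Flooring = (9 + 4·10 + 11)/6 = 60/6 = 10; σ²_Flooring = ((11−9)/6)² = 0.111
te_Trim work = (6 + 4·7 + 14)/6 = 48/6 = 8; σ²_Trim work = ((14−6)/6)² = 1.778
te_Final inspection = (2 + 4·4 + 6)/6 = 24/6 = 4; σ²_Final inspection = ((6−2)/6)² = 0.444
te_Landscaping = (5 + 4·8 + 23)/6 = 60/6 = 10; σ²_Landscaping = ((23−5)/6)² = 9.000

Forward pass:
ES_Drywall = 0; EF_Drywall = 2
ES_Painting = 0; EF_Painting = 12
ES_Flooring = max(EF_Drywall=2, EF_Painting=12) = 12; EF_Flooring = 12+10 = 22
ES_Trim work = 12; EF_Trim work = 12+8 = 20
ES_Final inspection = 2; EF_Final inspection = 2+4 = 6
ES_Landscaping = max(EF_Drywall=2, EF_Flooring=22, EF_Trim work=20, EF_Final inspection=6) = 22; EF_Landscaping = 22+10 = 32
Expected project duration μ = 32 days. Critical path: Painting → Flooring → Landscaping.

Variance along critical path = 0.111 + 0.111 + 9.000 = 9.222
σ = √9.222 = 3.037 days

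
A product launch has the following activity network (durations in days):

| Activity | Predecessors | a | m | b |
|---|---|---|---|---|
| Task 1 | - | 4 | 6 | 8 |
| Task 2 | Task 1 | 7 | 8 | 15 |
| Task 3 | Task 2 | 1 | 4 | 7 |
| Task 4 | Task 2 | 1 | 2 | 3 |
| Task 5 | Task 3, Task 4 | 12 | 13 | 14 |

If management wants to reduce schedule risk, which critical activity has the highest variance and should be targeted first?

Task 2

te_Task 1 = (4 + 4·6 + 8)/6 = 36/6 = 6; σ²_Task 1 = ((8−4)/6)² = 0.444
te_Task 2 = (7 + 4·8 + 15)/6 = 54/6 = 9; σ²_Task 2 = ((15−7)/6)² = 1.778
te_Task 3 = (1 + 4·4 + 7)/6 = 24/6 = 4; σ²_Task 3 = ((7−1)/6)² = 1.000
te_Task 4 = (1 + 4·2 + 3)/6 = 12/6 = 2; σ²_Task 4 = ((3−1)/6)² = 0.111
te_Task 5 = (12 + 4·13 + 14)/6 = 78/6 = 13; σ²_Task 5 = ((14−12)/6)² = 0.111

Forward pass:
ES_Task 1 = 0; EF_Task 1 = 6
ES_Task 2 = 6; EF_Task 2 = 6+9 = 15
ES_Task 3 = 15; EF_Task 3 = 15+4 = 19
ES_Task 4 = 15; EF_Task 4 = 15+2 = 17
ES_Task 5 = max(EF_Task 3=19, EF_Task 4=17) = 19; EF_Task 5 = 19+13 = 32
Expected project duration μ = 32 days. Critical path: Task 1 → Task 2 → Task 3 → Task 5.

Variances on critical path: σ²_Task 1=0.444, σ²_Task 2=1.778, σ²_Task 3=1.000, σ²_Task 5=0.111.
Largest is σ²_Task 2 = 1.778.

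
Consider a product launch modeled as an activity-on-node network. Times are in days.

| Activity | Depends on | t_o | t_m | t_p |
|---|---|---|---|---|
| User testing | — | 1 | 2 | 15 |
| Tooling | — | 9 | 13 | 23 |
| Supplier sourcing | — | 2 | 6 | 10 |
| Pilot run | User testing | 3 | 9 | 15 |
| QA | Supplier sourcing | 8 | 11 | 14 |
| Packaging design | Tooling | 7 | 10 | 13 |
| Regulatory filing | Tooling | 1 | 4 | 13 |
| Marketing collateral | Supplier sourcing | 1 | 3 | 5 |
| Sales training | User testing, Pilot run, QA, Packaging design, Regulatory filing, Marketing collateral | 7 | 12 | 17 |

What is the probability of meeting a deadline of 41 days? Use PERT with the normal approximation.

0.950

te_User testing = (1 + 4·2 + 15)/6 = 24/6 = 4; σ²_User testing = ((15−1)/6)² = 5.444
te_Tooling = (9 + 4·13 + 23)/6 = 84/6 = 14; σ²_Tooling = ((23−9)/6)² = 5.444
te_Supplier sourcing = (2 + 4·6 + 10)/6 = 36/6 = 6; σ²_Supplier sourcing = ((10−2)/6)² = 1.778
te_Pilot run = (3 + 4·9 + 15)/6 = 54/6 = 9; σ²_Pilot run = ((15−3)/6)² = 4.000
te_QA = (8 + 4·11 + 14)/6 = 66/6 = 11; σ²_QA = ((14−8)/6)² = 1.000
te_Packaging design = (7 + 4·10 + 13)/6 = 60/6 = 10; σ²_Packaging design = ((13−7)/6)² = 1.000
te_Regulatory filing = (1 + 4·4 + 13)/6 = 30/6 = 5; σ²_Regulatory filing = ((13−1)/6)² = 4.000
te_Marketing collateral = (1 + 4·3 + 5)/6 = 18/6 = 3; σ²_Marketing collateral = ((5−1)/6)² = 0.444
te_Sales training = (7 + 4·12 + 17)/6 = 72/6 = 12; σ²_Sales training = ((17−7)/6)² = 2.778

Forward pass:
ES_User testing = 0; EF_User testing = 4
ES_Tooling = 0; EF_Tooling = 14
ES_Supplier sourcing = 0; EF_Supplier sourcing = 6
ES_Pilot run = 4; EF_Pilot run = 4+9 = 13
ES_QA = 6; EF_QA = 6+11 = 17
ES_Packaging design = 14; EF_Packaging design = 14+10 = 24
ES_Regulatory filing = 14; EF_Regulatory filing = 14+5 = 19
ES_Marketing collateral = 6; EF_Marketing collateral = 6+3 = 9
ES_Sales training = max(EF_User testing=4, EF_Pilot run=13, EF_QA=17, EF_Packaging design=24, EF_Regulatory filing=19, EF_Marketing collateral=9) = 24; EF_Sales training = 24+12 = 36
Expected project duration μ = 36 days. Critical path: Tooling → Packaging design → Sales training.

Variance along critical path = 5.444 + 1.000 + 2.778 = 9.222; σ = √9.222 = 3.037 days.
Z = (41 − 36) / 3.037 = 1.646
P(T ≤ 41) = Φ(1.646) ≈ 0.950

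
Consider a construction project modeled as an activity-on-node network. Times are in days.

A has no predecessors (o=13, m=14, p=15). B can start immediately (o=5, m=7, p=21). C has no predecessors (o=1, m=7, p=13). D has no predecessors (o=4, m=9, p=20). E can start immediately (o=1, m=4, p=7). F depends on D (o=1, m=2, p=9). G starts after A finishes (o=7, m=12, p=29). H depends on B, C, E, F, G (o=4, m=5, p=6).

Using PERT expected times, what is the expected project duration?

33 days

te_A = (13 + 4·14 + 15)/6 = 84/6 = 14
te_B = (5 + 4·7 + 21)/6 = 54/6 = 9
te_C = (1 + 4·7 + 13)/6 = 42/6 = 7
te_D = (4 + 4·9 + 20)/6 = 60/6 = 10
te_E = (1 + 4·4 + 7)/6 = 24/6 = 4
te_F = (1 + 4·2 + 9)/6 = 18/6 = 3
te_G = (7 + 4·12 + 29)/6 = 84/6 = 14
te_H = (4 + 4·5 + 6)/6 = 30/6 = 5

Forward pass:
ES_A = 0; EF_A = 14
ES_B = 0; EF_B = 9
ES_C = 0; EF_C = 7
ES_D = 0; EF_D = 10
ES_E = 0; EF_E = 4
ES_F = 10; EF_F = 10+3 = 13
ES_G = 14; EF_G = 14+14 = 28
ES_H = max(EF_B=9, EF_C=7, EF_E=4, EF_F=13, EF_G=28) = 28; EF_H = 28+5 = 33
Expected project duration μ = 33 days. Critical path: A → G → H.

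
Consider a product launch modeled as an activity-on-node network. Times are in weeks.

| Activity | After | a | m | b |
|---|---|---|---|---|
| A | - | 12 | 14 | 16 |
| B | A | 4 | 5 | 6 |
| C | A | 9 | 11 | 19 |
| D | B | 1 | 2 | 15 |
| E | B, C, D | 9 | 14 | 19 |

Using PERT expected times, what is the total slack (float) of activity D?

te_A = (12 + 4·14 + 16)/6 = 84/6 = 14
te_B = (4 + 4·5 + 6)/6 = 30/6 = 5
te_C = (9 + 4·11 + 19)/6 = 72/6 = 12
te_D = (1 + 4·2 + 15)/6 = 24/6 = 4
te_E = (9 + 4·14 + 19)/6 = 84/6 = 14

Forward pass:
ES_A = 0; EF_A = 14
ES_B = 14; EF_B = 14+5 = 19
ES_C = 14; EF_C = 14+12 = 26
ES_D = 19; EF_D = 19+4 = 23
ES_E = max(EF_B=19, EF_C=26, EF_D=23) = 26; EF_E = 26+14 = 40
Expected project duration μ = 40 weeks. Critical path: A → C → E.

Backward pass:
LF_E = 40; LS_E = 40−14 = 26
LF_D = LS_E = 26; LS_D = 26−4 = 22
LF_C = LS_E = 26; LS_C = 26−12 = 14
LF_B = min(LS_D=22, LS_E=26) = 22; LS_B = 22−5 = 17
LF_A = min(LS_B=17, LS_C=14) = 14; LS_A = 14−14 = 0
Slack_D = LS_D − ES_D = 22 − 19 = 3

3 weeks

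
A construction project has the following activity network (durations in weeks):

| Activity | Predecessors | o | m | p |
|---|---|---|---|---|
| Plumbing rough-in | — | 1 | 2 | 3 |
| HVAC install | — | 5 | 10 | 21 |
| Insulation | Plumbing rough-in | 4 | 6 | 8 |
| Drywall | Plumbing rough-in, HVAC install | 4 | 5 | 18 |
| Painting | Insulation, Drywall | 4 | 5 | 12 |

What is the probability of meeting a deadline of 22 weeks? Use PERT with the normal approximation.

te_Plumbing rough-in = (1 + 4·2 + 3)/6 = 12/6 = 2; σ²_Plumbing rough-in = ((3−1)/6)² = 0.111
te_HVAC install = (5 + 4·10 + 21)/6 = 66/6 = 11; σ²_HVAC install = ((21−5)/6)² = 7.111
te_Insulation = (4 + 4·6 + 8)/6 = 36/6 = 6; σ²_Insulation = ((8−4)/6)² = 0.444
te_Drywall = (4 + 4·5 + 18)/6 = 42/6 = 7; σ²_Drywall = ((18−4)/6)² = 5.444
te_Painting = (4 + 4·5 + 12)/6 = 36/6 = 6; σ²_Painting = ((12−4)/6)² = 1.778

Forward pass:
ES_Plumbing rough-in = 0; EF_Plumbing rough-in = 2
ES_HVAC install = 0; EF_HVAC install = 11
ES_Insulation = 2; EF_Insulation = 2+6 = 8
ES_Drywall = max(EF_Plumbing rough-in=2, EF_HVAC install=11) = 11; EF_Drywall = 11+7 = 18
ES_Painting = max(EF_Insulation=8, EF_Drywall=18) = 18; EF_Painting = 18+6 = 24
Expected project duration μ = 24 weeks. Critical path: HVAC install → Drywall → Painting.

Variance along critical path = 7.111 + 5.444 + 1.778 = 14.333; σ = √14.333 = 3.786 weeks.
Z = (22 − 24) / 3.786 = -0.528
P(T ≤ 22) = Φ(-0.528) ≈ 0.299

0.299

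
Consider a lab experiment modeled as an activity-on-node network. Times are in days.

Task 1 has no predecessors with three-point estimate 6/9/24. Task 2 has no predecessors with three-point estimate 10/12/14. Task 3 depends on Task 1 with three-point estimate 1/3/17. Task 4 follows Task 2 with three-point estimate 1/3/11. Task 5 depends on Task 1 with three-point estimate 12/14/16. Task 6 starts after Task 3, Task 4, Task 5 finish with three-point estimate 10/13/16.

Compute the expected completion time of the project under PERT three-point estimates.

te_Task 1 = (6 + 4·9 + 24)/6 = 66/6 = 11
te_Task 2 = (10 + 4·12 + 14)/6 = 72/6 = 12
te_Task 3 = (1 + 4·3 + 17)/6 = 30/6 = 5
te_Task 4 = (1 + 4·3 + 11)/6 = 24/6 = 4
te_Task 5 = (12 + 4·14 + 16)/6 = 84/6 = 14
te_Task 6 = (10 + 4·13 + 16)/6 = 78/6 = 13

Forward pass:
ES_Task 1 = 0; EF_Task 1 = 11
ES_Task 2 = 0; EF_Task 2 = 12
ES_Task 3 = 11; EF_Task 3 = 11+5 = 16
ES_Task 4 = 12; EF_Task 4 = 12+4 = 16
ES_Task 5 = 11; EF_Task 5 = 11+14 = 25
ES_Task 6 = max(EF_Task 3=16, EF_Task 4=16, EF_Task 5=25) = 25; EF_Task 6 = 25+13 = 38
Expected project duration μ = 38 days. Critical path: Task 1 → Task 5 → Task 6.

38 days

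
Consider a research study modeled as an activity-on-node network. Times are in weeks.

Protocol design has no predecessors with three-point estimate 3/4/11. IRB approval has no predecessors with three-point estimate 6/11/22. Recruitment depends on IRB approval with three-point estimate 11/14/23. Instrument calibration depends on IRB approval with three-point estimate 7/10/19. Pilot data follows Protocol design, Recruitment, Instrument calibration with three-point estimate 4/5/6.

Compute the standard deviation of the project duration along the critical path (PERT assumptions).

3.35 weeks

te_Protocol design = (3 + 4·4 + 11)/6 = 30/6 = 5; σ²_Protocol design = ((11−3)/6)² = 1.778
te_IRB approval = (6 + 4·11 + 22)/6 = 72/6 = 12; σ²_IRB approval = ((22−6)/6)² = 7.111
te_Recruitment = (11 + 4·14 + 23)/6 = 90/6 = 15; σ²_Recruitment = ((23−11)/6)² = 4.000
te_Instrument calibration = (7 + 4·10 + 19)/6 = 66/6 = 11; σ²_Instrument calibration = ((19−7)/6)² = 4.000
te_Pilot data = (4 + 4·5 + 6)/6 = 30/6 = 5; σ²_Pilot data = ((6−4)/6)² = 0.111

Forward pass:
ES_Protocol design = 0; EF_Protocol design = 5
ES_IRB approval = 0; EF_IRB approval = 12
ES_Recruitment = 12; EF_Recruitment = 12+15 = 27
ES_Instrument calibration = 12; EF_Instrument calibration = 12+11 = 23
ES_Pilot data = max(EF_Protocol design=5, EF_Recruitment=27, EF_Instrument calibration=23) = 27; EF_Pilot data = 27+5 = 32
Expected project duration μ = 32 weeks. Critical path: IRB approval → Recruitment → Pilot data.

Variance along critical path = 7.111 + 4.000 + 0.111 = 11.222
σ = √11.222 = 3.350 weeks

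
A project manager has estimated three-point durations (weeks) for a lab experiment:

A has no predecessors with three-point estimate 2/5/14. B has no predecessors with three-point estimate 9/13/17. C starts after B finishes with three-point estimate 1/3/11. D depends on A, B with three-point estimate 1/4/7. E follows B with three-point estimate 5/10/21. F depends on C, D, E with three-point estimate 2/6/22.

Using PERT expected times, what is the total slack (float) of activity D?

7 weeks

te_A = (2 + 4·5 + 14)/6 = 36/6 = 6
te_B = (9 + 4·13 + 17)/6 = 78/6 = 13
te_C = (1 + 4·3 + 11)/6 = 24/6 = 4
te_D = (1 + 4·4 + 7)/6 = 24/6 = 4
te_E = (5 + 4·10 + 21)/6 = 66/6 = 11
te_F = (2 + 4·6 + 22)/6 = 48/6 = 8

Forward pass:
ES_A = 0; EF_A = 6
ES_B = 0; EF_B = 13
ES_C = 13; EF_C = 13+4 = 17
ES_D = max(EF_A=6, EF_B=13) = 13; EF_D = 13+4 = 17
ES_E = 13; EF_E = 13+11 = 24
ES_F = max(EF_C=17, EF_D=17, EF_E=24) = 24; EF_F = 24+8 = 32
Expected project duration μ = 32 weeks. Critical path: B → E → F.

Backward pass:
LF_F = 32; LS_F = 32−8 = 24
LF_E = LS_F = 24; LS_E = 24−11 = 13
LF_D = LS_F = 24; LS_D = 24−4 = 20
LF_C = LS_F = 24; LS_C = 24−4 = 20
LF_B = min(LS_C=20, LS_D=20, LS_E=13) = 13; LS_B = 13−13 = 0
LF_A = LS_D = 20; LS_A = 20−6 = 14
Slack_D = LS_D − ES_D = 20 − 13 = 7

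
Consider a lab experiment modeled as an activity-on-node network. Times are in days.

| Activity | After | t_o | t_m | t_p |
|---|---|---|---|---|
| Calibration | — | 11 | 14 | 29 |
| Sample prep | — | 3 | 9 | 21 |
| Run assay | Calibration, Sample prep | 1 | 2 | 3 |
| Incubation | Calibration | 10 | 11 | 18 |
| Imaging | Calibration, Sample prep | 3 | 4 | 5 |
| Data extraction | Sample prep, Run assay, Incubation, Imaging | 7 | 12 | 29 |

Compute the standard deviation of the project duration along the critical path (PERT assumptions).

te_Calibration = (11 + 4·14 + 29)/6 = 96/6 = 16; σ²_Calibration = ((29−11)/6)² = 9.000
te_Sample prep = (3 + 4·9 + 21)/6 = 60/6 = 10; σ²_Sample prep = ((21−3)/6)² = 9.000
te_Run assay = (1 + 4·2 + 3)/6 = 12/6 = 2; σ²_Run assay = ((3−1)/6)² = 0.111
te_Incubation = (10 + 4·11 + 18)/6 = 72/6 = 12; σ²_Incubation = ((18−10)/6)² = 1.778
te_Imaging = (3 + 4·4 + 5)/6 = 24/6 = 4; σ²_Imaging = ((5−3)/6)² = 0.111
te_Data extraction = (7 + 4·12 + 29)/6 = 84/6 = 14; σ²_Data extraction = ((29−7)/6)² = 13.444

Forward pass:
ES_Calibration = 0; EF_Calibration = 16
ES_Sample prep = 0; EF_Sample prep = 10
ES_Run assay = max(EF_Calibration=16, EF_Sample prep=10) = 16; EF_Run assay = 16+2 = 18
ES_Incubation = 16; EF_Incubation = 16+12 = 28
ES_Imaging = max(EF_Calibration=16, EF_Sample prep=10) = 16; EF_Imaging = 16+4 = 20
ES_Data extraction = max(EF_Sample prep=10, EF_Run assay=18, EF_Incubation=28, EF_Imaging=20) = 28; EF_Data extraction = 28+14 = 42
Expected project duration μ = 42 days. Critical path: Calibration → Incubation → Data extraction.

Variance along critical path = 9.000 + 1.778 + 13.444 = 24.222
σ = √24.222 = 4.922 days

4.92 days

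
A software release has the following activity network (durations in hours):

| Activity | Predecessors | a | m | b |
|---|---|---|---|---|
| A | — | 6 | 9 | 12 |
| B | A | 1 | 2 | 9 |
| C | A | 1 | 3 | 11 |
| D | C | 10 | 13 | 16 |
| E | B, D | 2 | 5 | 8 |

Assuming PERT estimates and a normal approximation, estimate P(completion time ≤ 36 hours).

te_A = (6 + 4·9 + 12)/6 = 54/6 = 9; σ²_A = ((12−6)/6)² = 1.000
te_B = (1 + 4·2 + 9)/6 = 18/6 = 3; σ²_B = ((9−1)/6)² = 1.778
te_C = (1 + 4·3 + 11)/6 = 24/6 = 4; σ²_C = ((11−1)/6)² = 2.778
te_D = (10 + 4·13 + 16)/6 = 78/6 = 13; σ²_D = ((16−10)/6)² = 1.000
te_E = (2 + 4·5 + 8)/6 = 30/6 = 5; σ²_E = ((8−2)/6)² = 1.000

Forward pass:
ES_A = 0; EF_A = 9
ES_B = 9; EF_B = 9+3 = 12
ES_C = 9; EF_C = 9+4 = 13
ES_D = 13; EF_D = 13+13 = 26
ES_E = max(EF_B=12, EF_D=26) = 26; EF_E = 26+5 = 31
Expected project duration μ = 31 hours. Critical path: A → C → D → E.

Variance along critical path = 1.000 + 2.778 + 1.000 + 1.000 = 5.778; σ = √5.778 = 2.404 hours.
Z = (36 − 31) / 2.404 = 2.080
P(T ≤ 36) = Φ(2.080) ≈ 0.981

0.981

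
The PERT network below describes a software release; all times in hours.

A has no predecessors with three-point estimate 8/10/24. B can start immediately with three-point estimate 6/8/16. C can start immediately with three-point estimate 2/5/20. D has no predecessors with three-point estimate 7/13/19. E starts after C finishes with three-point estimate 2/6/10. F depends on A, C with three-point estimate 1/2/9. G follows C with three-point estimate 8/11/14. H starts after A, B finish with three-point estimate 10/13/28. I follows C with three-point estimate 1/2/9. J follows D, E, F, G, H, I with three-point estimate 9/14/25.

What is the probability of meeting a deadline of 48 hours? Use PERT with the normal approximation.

0.893

te_A = (8 + 4·10 + 24)/6 = 72/6 = 12; σ²_A = ((24−8)/6)² = 7.111
te_B = (6 + 4·8 + 16)/6 = 54/6 = 9; σ²_B = ((16−6)/6)² = 2.778
te_C = (2 + 4·5 + 20)/6 = 42/6 = 7; σ²_C = ((20−2)/6)² = 9.000
te_D = (7 + 4·13 + 19)/6 = 78/6 = 13; σ²_D = ((19−7)/6)² = 4.000
te_E = (2 + 4·6 + 10)/6 = 36/6 = 6; σ²_E = ((10−2)/6)² = 1.778
te_F = (1 + 4·2 + 9)/6 = 18/6 = 3; σ²_F = ((9−1)/6)² = 1.778
te_G = (8 + 4·11 + 14)/6 = 66/6 = 11; σ²_G = ((14−8)/6)² = 1.000
te_H = (10 + 4·13 + 28)/6 = 90/6 = 15; σ²_H = ((28−10)/6)² = 9.000
te_I = (1 + 4·2 + 9)/6 = 18/6 = 3; σ²_I = ((9−1)/6)² = 1.778
te_J = (9 + 4·14 + 25)/6 = 90/6 = 15; σ²_J = ((25−9)/6)² = 7.111

Forward pass:
ES_A = 0; EF_A = 12
ES_B = 0; EF_B = 9
ES_C = 0; EF_C = 7
ES_D = 0; EF_D = 13
ES_E = 7; EF_E = 7+6 = 13
ES_F = max(EF_A=12, EF_C=7) = 12; EF_F = 12+3 = 15
ES_G = 7; EF_G = 7+11 = 18
ES_H = max(EF_A=12, EF_B=9) = 12; EF_H = 12+15 = 27
ES_I = 7; EF_I = 7+3 = 10
ES_J = max(EF_D=13, EF_E=13, EF_F=15, EF_G=18, EF_H=27, EF_I=10) = 27; EF_J = 27+15 = 42
Expected project duration μ = 42 hours. Critical path: A → H → J.

Variance along critical path = 7.111 + 9.000 + 7.111 = 23.222; σ = √23.222 = 4.819 hours.
Z = (48 − 42) / 4.819 = 1.245
P(T ≤ 48) = Φ(1.245) ≈ 0.893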